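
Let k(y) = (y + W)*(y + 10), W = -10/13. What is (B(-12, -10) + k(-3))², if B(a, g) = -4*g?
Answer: 31329/169 ≈ 185.38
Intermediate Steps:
W = -10/13 (W = -10*1/13 = -10/13 ≈ -0.76923)
k(y) = (10 + y)*(-10/13 + y) (k(y) = (y - 10/13)*(y + 10) = (-10/13 + y)*(10 + y) = (10 + y)*(-10/13 + y))
(B(-12, -10) + k(-3))² = (-4*(-10) + (-100/13 + (-3)² + (120/13)*(-3)))² = (40 + (-100/13 + 9 - 360/13))² = (40 - 343/13)² = (177/13)² = 31329/169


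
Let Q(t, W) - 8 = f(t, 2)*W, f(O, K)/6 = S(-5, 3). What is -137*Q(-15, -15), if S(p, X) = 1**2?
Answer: 11234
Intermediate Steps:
S(p, X) = 1
f(O, K) = 6 (f(O, K) = 6*1 = 6)
Q(t, W) = 8 + 6*W
-137*Q(-15, -15) = -137*(8 + 6*(-15)) = -137*(8 - 90) = -137*(-82) = 11234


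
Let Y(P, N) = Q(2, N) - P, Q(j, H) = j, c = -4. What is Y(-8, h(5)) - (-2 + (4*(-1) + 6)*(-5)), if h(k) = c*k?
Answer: 22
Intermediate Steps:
h(k) = -4*k
Y(P, N) = 2 - P
Y(-8, h(5)) - (-2 + (4*(-1) + 6)*(-5)) = (2 - 1*(-8)) - (-2 + (4*(-1) + 6)*(-5)) = (2 + 8) - (-2 + (-4 + 6)*(-5)) = 10 - (-2 + 2*(-5)) = 10 - (-2 - 10) = 10 - 1*(-12) = 10 + 12 = 22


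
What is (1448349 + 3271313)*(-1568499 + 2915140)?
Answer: 6355690355342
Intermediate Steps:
(1448349 + 3271313)*(-1568499 + 2915140) = 4719662*1346641 = 6355690355342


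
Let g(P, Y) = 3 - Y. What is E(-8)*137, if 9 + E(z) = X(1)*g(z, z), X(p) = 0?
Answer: -1233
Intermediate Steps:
E(z) = -9 (E(z) = -9 + 0*(3 - z) = -9 + 0 = -9)
E(-8)*137 = -9*137 = -1233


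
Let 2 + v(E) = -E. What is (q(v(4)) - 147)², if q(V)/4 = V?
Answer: 29241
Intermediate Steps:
v(E) = -2 - E
q(V) = 4*V
(q(v(4)) - 147)² = (4*(-2 - 1*4) - 147)² = (4*(-2 - 4) - 147)² = (4*(-6) - 147)² = (-24 - 147)² = (-171)² = 29241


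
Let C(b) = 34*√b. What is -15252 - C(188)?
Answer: -15252 - 68*√47 ≈ -15718.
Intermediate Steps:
-15252 - C(188) = -15252 - 34*√188 = -15252 - 34*2*√47 = -15252 - 68*√47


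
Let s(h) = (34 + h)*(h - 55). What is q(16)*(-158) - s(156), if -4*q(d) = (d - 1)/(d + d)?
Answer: -1226975/64 ≈ -19172.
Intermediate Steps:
q(d) = -(-1 + d)/(8*d) (q(d) = -(d - 1)/(4*(d + d)) = -(-1 + d)/(4*(2*d)) = -(-1 + d)*1/(2*d)/4 = -(-1 + d)/(8*d))
s(h) = (-55 + h)*(34 + h) (s(h) = (34 + h)*(-55 + h) = (-55 + h)*(34 + h))
q(16)*(-158) - s(156) = ((⅛)*(1 - 1*16)/16)*(-158) - (-1870 + 156² - 21*156) = ((⅛)*(1/16)*(1 - 16))*(-158) - (-1870 + 24336 - 3276) = ((⅛)*(1/16)*(-15))*(-158) - 1*19190 = -15/128*(-158) - 19190 = 1185/64 - 19190 = -1226975/64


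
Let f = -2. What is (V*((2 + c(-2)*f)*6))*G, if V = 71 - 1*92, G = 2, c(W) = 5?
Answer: 2016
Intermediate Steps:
V = -21 (V = 71 - 92 = -21)
(V*((2 + c(-2)*f)*6))*G = -21*(2 + 5*(-2))*6*2 = -21*(2 - 10)*6*2 = -(-168)*6*2 = -21*(-48)*2 = 1008*2 = 2016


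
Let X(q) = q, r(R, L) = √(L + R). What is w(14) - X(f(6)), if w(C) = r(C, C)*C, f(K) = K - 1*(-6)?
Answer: -12 + 28*√7 ≈ 62.081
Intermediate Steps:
f(K) = 6 + K (f(K) = K + 6 = 6 + K)
w(C) = √2*C^(3/2) (w(C) = √(C + C)*C = √(2*C)*C = (√2*√C)*C = √2*C^(3/2))
w(14) - X(f(6)) = √2*14^(3/2) - (6 + 6) = √2*(14*√14) - 1*12 = 28*√7 - 12 = -12 + 28*√7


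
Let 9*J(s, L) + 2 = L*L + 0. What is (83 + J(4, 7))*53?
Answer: 42082/9 ≈ 4675.8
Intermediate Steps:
J(s, L) = -2/9 + L²/9 (J(s, L) = -2/9 + (L*L + 0)/9 = -2/9 + (L² + 0)/9 = -2/9 + L²/9)
(83 + J(4, 7))*53 = (83 + (-2/9 + (⅑)*7²))*53 = (83 + (-2/9 + (⅑)*49))*53 = (83 + (-2/9 + 49/9))*53 = (83 + 47/9)*53 = (794/9)*53 = 42082/9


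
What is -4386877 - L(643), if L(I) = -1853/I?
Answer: -2820760058/643 ≈ -4.3869e+6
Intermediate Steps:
-4386877 - L(643) = -4386877 - (-1853)/643 = -4386877 - 1*(-1853/643) = -4386877 + 1853/643 = -2820760058/643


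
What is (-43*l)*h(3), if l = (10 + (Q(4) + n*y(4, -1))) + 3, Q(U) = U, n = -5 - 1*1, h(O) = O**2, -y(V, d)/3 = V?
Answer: -34443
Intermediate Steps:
y(V, d) = -3*V
n = -6 (n = -5 - 1 = -6)
l = 89 (l = (10 + (4 - (-18)*4)) + 3 = (10 + (4 - 6*(-12))) + 3 = (10 + (4 + 72)) + 3 = (10 + 76) + 3 = 86 + 3 = 89)
(-43*l)*h(3) = -43*89*3**2 = -3827*9 = -34443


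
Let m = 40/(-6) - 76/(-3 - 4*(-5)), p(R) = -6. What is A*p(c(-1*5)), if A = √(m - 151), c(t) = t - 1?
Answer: -2*I*√421719/17 ≈ -76.4*I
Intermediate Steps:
c(t) = -1 + t
m = -568/51 (m = 40*(-⅙) - 76/(-3 + 20) = -20/3 - 76/17 = -568/51 ≈ -11.137)
A = I*√421719/51 (A = √(-568/51 - 151) = √(-8269/51) = I*√421719/51 ≈ 12.733*I)
A*p(c(-1*5)) = (I*√421719/51)*(-6) = -2*I*√421719/17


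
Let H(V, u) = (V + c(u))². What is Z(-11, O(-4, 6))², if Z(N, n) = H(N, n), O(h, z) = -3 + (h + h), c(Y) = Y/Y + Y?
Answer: 194481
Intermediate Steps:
c(Y) = 1 + Y
O(h, z) = -3 + 2*h
H(V, u) = (1 + V + u)² (H(V, u) = (V + (1 + u))² = (1 + V + u)²)
Z(N, n) = (1 + N + n)²
Z(-11, O(-4, 6))² = ((1 - 11 + (-3 + 2*(-4)))²)² = ((1 - 11 + (-3 - 8))²)² = ((1 - 11 - 11)²)² = ((-21)²)² = 441² = 194481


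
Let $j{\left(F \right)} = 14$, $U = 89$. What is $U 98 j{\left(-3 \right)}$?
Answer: $122108$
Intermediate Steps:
$U 98 j{\left(-3 \right)} = 89 \cdot 98 \cdot 14 = 8722 \cdot 14 = 122108$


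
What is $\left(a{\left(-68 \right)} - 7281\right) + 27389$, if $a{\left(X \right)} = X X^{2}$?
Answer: $-294324$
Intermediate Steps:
$a{\left(X \right)} = X^{3}$
$\left(a{\left(-68 \right)} - 7281\right) + 27389 = \left(\left(-68\right)^{3} - 7281\right) + 27389 = \left(-314432 - 7281\right) + 27389 = -321713 + 27389 = -294324$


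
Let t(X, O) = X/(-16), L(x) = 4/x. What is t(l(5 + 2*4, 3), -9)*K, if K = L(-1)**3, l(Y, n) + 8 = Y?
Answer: 20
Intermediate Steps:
l(Y, n) = -8 + Y
t(X, O) = -X/16 (t(X, O) = X*(-1/16) = -X/16)
K = -64 (K = (4/(-1))**3 = (4*(-1))**3 = (-4)**3 = -64)
t(l(5 + 2*4, 3), -9)*K = -(-8 + (5 + 2*4))/16*(-64) = -(-8 + (5 + 8))/16*(-64) = -(-8 + 13)/16*(-64) = -1/16*5*(-64) = -5/16*(-64) = 20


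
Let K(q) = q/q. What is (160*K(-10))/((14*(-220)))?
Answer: -4/77 ≈ -0.051948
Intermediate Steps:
K(q) = 1
(160*K(-10))/((14*(-220))) = (160*1)/((14*(-220))) = 160/(-3080) = 160*(-1/3080) = -4/77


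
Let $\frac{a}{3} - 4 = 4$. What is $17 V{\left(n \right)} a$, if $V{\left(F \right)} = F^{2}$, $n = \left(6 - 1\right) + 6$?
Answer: $49368$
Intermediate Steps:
$a = 24$ ($a = 12 + 3 \cdot 4 = 12 + 12 = 24$)
$n = 11$ ($n = 5 + 6 = 11$)
$17 V{\left(n \right)} a = 17 \cdot 11^{2} \cdot 24 = 17 \cdot 121 \cdot 24 = 2057 \cdot 24 = 49368$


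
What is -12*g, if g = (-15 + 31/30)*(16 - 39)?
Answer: -19274/5 ≈ -3854.8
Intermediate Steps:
g = 9637/30 (g = (-15 + 31*(1/30))*(-23) = (-15 + 31/30)*(-23) = -419/30*(-23) = 9637/30 ≈ 321.23)
-12*g = -12*9637/30 = -19274/5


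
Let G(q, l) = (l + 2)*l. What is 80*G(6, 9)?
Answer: 7920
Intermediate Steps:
G(q, l) = l*(2 + l) (G(q, l) = (2 + l)*l = l*(2 + l))
80*G(6, 9) = 80*(9*(2 + 9)) = 80*(9*11) = 80*99 = 7920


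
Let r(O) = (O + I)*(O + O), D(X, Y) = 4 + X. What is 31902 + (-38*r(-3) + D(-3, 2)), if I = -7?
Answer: 29623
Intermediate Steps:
r(O) = 2*O*(-7 + O) (r(O) = (O - 7)*(O + O) = (-7 + O)*(2*O) = 2*O*(-7 + O))
31902 + (-38*r(-3) + D(-3, 2)) = 31902 + (-76*(-3)*(-7 - 3) + (4 - 3)) = 31902 + (-76*(-3)*(-10) + 1) = 31902 + (-38*60 + 1) = 31902 + (-2280 + 1) = 31902 - 2279 = 29623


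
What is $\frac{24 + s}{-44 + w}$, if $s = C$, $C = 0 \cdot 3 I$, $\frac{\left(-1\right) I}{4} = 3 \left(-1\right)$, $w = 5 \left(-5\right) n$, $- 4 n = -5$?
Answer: $- \frac{96}{301} \approx -0.31894$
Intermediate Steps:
$n = \frac{5}{4}$ ($n = \left(- \frac{1}{4}\right) \left(-5\right) = \frac{5}{4} \approx 1.25$)
$w = - \frac{125}{4}$ ($w = 5 \left(-5\right) \frac{5}{4} = \left(-25\right) \frac{5}{4} = - \frac{125}{4} \approx -31.25$)
$I = 12$ ($I = - 4 \cdot 3 \left(-1\right) = \left(-4\right) \left(-3\right) = 12$)
$C = 0$ ($C = 0 \cdot 3 \cdot 12 = 0 \cdot 12 = 0$)
$s = 0$
$\frac{24 + s}{-44 + w} = \frac{24 + 0}{-44 - \frac{125}{4}} = \frac{1}{- \frac{301}{4}} \cdot 24 = \left(- \frac{4}{301}\right) 24 = - \frac{96}{301}$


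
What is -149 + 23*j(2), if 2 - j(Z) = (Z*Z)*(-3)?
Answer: 173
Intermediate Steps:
j(Z) = 2 + 3*Z² (j(Z) = 2 - Z*Z*(-3) = 2 - Z²*(-3) = 2 - (-3)*Z² = 2 + 3*Z²)
-149 + 23*j(2) = -149 + 23*(2 + 3*2²) = -149 + 23*(2 + 3*4) = -149 + 23*(2 + 12) = -149 + 23*14 = -149 + 322 = 173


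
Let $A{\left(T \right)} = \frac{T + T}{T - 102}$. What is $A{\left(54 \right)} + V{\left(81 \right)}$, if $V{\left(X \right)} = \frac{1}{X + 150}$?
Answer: $- \frac{2075}{924} \approx -2.2457$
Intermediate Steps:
$V{\left(X \right)} = \frac{1}{150 + X}$
$A{\left(T \right)} = \frac{2 T}{-102 + T}$
$A{\left(54 \right)} + V{\left(81 \right)} = 2 \cdot 54 \frac{1}{-102 + 54} + \frac{1}{150 + 81} = 2 \cdot 54 \frac{1}{-48} + \frac{1}{231} = 2 \cdot 54 \left(- \frac{1}{48}\right) + \frac{1}{231} = - \frac{9}{4} + \frac{1}{231} = - \frac{2075}{924}$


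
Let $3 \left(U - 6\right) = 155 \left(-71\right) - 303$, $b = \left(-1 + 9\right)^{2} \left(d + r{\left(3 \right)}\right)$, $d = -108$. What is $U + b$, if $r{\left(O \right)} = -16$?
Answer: $- \frac{35098}{3} \approx -11699.0$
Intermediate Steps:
$b = -7936$ ($b = \left(-1 + 9\right)^{2} \left(-108 - 16\right) = 8^{2} \left(-124\right) = 64 \left(-124\right) = -7936$)
$U = - \frac{11290}{3}$ ($U = 6 + \frac{155 \left(-71\right) - 303}{3} = 6 + \frac{-11005 - 303}{3} = 6 + \frac{1}{3} \left(-11308\right) = 6 - \frac{11308}{3} = - \frac{11290}{3} \approx -3763.3$)
$U + b = - \frac{11290}{3} - 7936 = - \frac{35098}{3}$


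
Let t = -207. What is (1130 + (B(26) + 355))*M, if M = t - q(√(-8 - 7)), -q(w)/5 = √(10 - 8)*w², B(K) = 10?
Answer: -309465 - 112125*√2 ≈ -4.6803e+5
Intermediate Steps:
q(w) = -5*√2*w² (q(w) = -5*√(10 - 8)*w² = -5*√2*w²)
M = -207 - 75*√2 (M = -207 - (-5)*√2*(√(-8 - 7))² = -207 - (-5)*√2*(√(-15))² = -207 - (-5)*√2*(I*√15)² = -207 - (-5)*√2*(-15) = -207 - 75*√2 ≈ -313.07)
(1130 + (B(26) + 355))*M = (1130 + (10 + 355))*(-207 - 75*√2) = (1130 + 365)*(-207 - 75*√2) = 1495*(-207 - 75*√2) = -309465 - 112125*√2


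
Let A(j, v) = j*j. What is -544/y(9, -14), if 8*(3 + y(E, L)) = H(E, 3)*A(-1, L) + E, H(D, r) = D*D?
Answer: -2176/33 ≈ -65.939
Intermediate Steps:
H(D, r) = D²
A(j, v) = j²
y(E, L) = -3 + E/8 + E²/8 (y(E, L) = -3 + (E²*(-1)² + E)/8 = -3 + (E²*1 + E)/8 = -3 + (E² + E)/8 = -3 + (E + E²)/8 = -3 + (E/8 + E²/8) = -3 + E/8 + E²/8)
-544/y(9, -14) = -544/(-3 + (⅛)*9 + (⅛)*9²) = -544/(-3 + 9/8 + (⅛)*81) = -544/(-3 + 9/8 + 81/8) = -544/33/4 = -544*4/33 = -2176/33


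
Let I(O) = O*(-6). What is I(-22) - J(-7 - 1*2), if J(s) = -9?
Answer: 141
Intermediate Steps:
I(O) = -6*O
I(-22) - J(-7 - 1*2) = -6*(-22) - 1*(-9) = 132 + 9 = 141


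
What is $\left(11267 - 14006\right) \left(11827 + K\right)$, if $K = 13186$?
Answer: $-68510607$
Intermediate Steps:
$\left(11267 - 14006\right) \left(11827 + K\right) = \left(11267 - 14006\right) \left(11827 + 13186\right) = \left(-2739\right) 25013 = -68510607$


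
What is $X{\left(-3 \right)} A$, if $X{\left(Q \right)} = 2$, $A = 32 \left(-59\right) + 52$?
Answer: $-3672$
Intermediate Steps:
$A = -1836$ ($A = -1888 + 52 = -1836$)
$X{\left(-3 \right)} A = 2 \left(-1836\right) = -3672$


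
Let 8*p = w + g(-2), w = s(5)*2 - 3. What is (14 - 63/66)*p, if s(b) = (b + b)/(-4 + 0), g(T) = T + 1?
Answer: -2583/176 ≈ -14.676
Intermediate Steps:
g(T) = 1 + T
s(b) = -b/2 (s(b) = (2*b)/(-4) = (2*b)*(-¼) = -b/2)
w = -8 (w = -½*5*2 - 3 = -5/2*2 - 3 = -5 - 3 = -8)
p = -9/8 (p = (-8 + (1 - 2))/8 = (-8 - 1)/8 = (⅛)*(-9) = -9/8 ≈ -1.1250)
(14 - 63/66)*p = (14 - 63/66)*(-9/8) = (14 - 63*1/66)*(-9/8) = (14 - 21/22)*(-9/8) = (287/22)*(-9/8) = -2583/176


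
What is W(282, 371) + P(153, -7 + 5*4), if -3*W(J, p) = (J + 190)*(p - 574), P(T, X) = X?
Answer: 95855/3 ≈ 31952.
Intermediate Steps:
W(J, p) = -(-574 + p)*(190 + J)/3 (W(J, p) = -(J + 190)*(p - 574)/3 = -(190 + J)*(-574 + p)/3 = -(-574 + p)*(190 + J)/3)
W(282, 371) + P(153, -7 + 5*4) = (109060/3 - 190/3*371 + (574/3)*282 - ⅓*282*371) + (-7 + 5*4) = (109060/3 - 70490/3 + 53956 - 34874) + (-7 + 20) = 95816/3 + 13 = 95855/3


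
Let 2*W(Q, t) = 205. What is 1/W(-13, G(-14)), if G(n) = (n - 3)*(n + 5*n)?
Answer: 2/205 ≈ 0.0097561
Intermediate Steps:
G(n) = 6*n*(-3 + n) (G(n) = (-3 + n)*(6*n) = 6*n*(-3 + n))
W(Q, t) = 205/2 (W(Q, t) = (½)*205 = 205/2)
1/W(-13, G(-14)) = 1/(205/2) = 2/205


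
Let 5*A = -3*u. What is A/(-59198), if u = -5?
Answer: -3/59198 ≈ -5.0677e-5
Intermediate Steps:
A = 3 (A = (-3*(-5))/5 = (1/5)*15 = 3)
A/(-59198) = 3/(-59198) = 3*(-1/59198) = -3/59198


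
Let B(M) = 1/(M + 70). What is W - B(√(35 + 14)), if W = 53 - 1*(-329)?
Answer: 29413/77 ≈ 381.99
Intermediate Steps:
B(M) = 1/(70 + M)
W = 382 (W = 53 + 329 = 382)
W - B(√(35 + 14)) = 382 - 1/(70 + √(35 + 14)) = 382 - 1/(70 + √49) = 382 - 1/(70 + 7) = 382 - 1/77 = 29413/77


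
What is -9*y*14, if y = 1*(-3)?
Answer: 378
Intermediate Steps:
y = -3
-9*y*14 = -9*(-3)*14 = 27*14 = 378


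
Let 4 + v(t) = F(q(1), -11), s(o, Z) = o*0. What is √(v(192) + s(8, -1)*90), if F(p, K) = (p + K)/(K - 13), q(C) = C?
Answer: I*√129/6 ≈ 1.893*I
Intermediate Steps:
s(o, Z) = 0
F(p, K) = (K + p)/(-13 + K)
v(t) = -43/12 (v(t) = -4 + (-11 + 1)/(-13 - 11) = -4 - 10/(-24) = -4 - 1/24*(-10) = -4 + 5/12 = -43/12)
√(v(192) + s(8, -1)*90) = √(-43/12 + 0*90) = √(-43/12 + 0) = √(-43/12) = I*√129/6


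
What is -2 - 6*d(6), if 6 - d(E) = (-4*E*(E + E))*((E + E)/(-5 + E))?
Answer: -20774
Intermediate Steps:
d(E) = 6 + 16*E**3/(-5 + E) (d(E) = 6 - (-4*E*(E + E))*(E + E)/(-5 + E) = 6 - (-4*E*2*E)*(2*E)/(-5 + E) = 6 - (-8*E**2)*2*E/(-5 + E) = 6 - (-16)*E**3/(-5 + E) = 6 + 16*E**3/(-5 + E))
-2 - 6*d(6) = -2 - 12*(-15 + 3*6 + 8*6**3)/(-5 + 6) = -2 - 12*(-15 + 18 + 8*216)/1 = -2 - 12*(-15 + 18 + 1728) = -2 - 12*1731 = -2 - 6*3462 = -2 - 20772 = -20774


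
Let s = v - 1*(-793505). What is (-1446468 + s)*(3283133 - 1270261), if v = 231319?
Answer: -848715401568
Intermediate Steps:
s = 1024824 (s = 231319 - 1*(-793505) = 231319 + 793505 = 1024824)
(-1446468 + s)*(3283133 - 1270261) = (-1446468 + 1024824)*(3283133 - 1270261) = -421644*2012872 = -848715401568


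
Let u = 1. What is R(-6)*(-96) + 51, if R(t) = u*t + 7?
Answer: -45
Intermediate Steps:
R(t) = 7 + t (R(t) = 1*t + 7 = t + 7 = 7 + t)
R(-6)*(-96) + 51 = (7 - 6)*(-96) + 51 = 1*(-96) + 51 = -96 + 51 = -45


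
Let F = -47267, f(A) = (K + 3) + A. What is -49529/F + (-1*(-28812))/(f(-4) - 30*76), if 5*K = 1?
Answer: -1561113826/134758217 ≈ -11.585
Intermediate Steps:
K = ⅕ (K = (⅕)*1 = ⅕ ≈ 0.20000)
f(A) = 16/5 + A (f(A) = (⅕ + 3) + A = 16/5 + A)
-49529/F + (-1*(-28812))/(f(-4) - 30*76) = -49529/(-47267) + (-1*(-28812))/((16/5 - 4) - 30*76) = -49529*(-1/47267) + 28812/(-⅘ - 2280) = 49529/47267 + 28812/(-11404/5) = 49529/47267 + 28812*(-5/11404) = 49529/47267 - 36015/2851 = -1561113826/134758217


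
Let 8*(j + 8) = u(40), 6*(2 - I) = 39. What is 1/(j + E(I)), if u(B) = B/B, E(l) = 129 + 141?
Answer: 8/2097 ≈ 0.0038150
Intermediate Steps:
I = -9/2 (I = 2 - 1/6*39 = 2 - 13/2 = -9/2 ≈ -4.5000)
E(l) = 270
u(B) = 1
j = -63/8 (j = -8 + (1/8)*1 = -8 + 1/8 = -63/8 ≈ -7.8750)
1/(j + E(I)) = 1/(-63/8 + 270) = 1/(2097/8) = 8/2097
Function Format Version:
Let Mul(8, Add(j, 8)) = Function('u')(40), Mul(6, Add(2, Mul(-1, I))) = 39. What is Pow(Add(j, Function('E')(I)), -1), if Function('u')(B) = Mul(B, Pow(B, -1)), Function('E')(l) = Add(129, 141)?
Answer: Rational(8, 2097) ≈ 0.0038150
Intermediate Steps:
I = Rational(-9, 2) (I = Add(2, Mul(Rational(-1, 6), 39)) = Add(2, Rational(-13, 2)) = Rational(-9, 2) ≈ -4.5000)
Function('E')(l) = 270
Function('u')(B) = 1
j = Rational(-63, 8) (j = Add(-8, Mul(Rational(1, 8), 1)) = Add(-8, Rational(1, 8)) = Rational(-63, 8) ≈ -7.8750)
Pow(Add(j, Function('E')(I)), -1) = Pow(Add(Rational(-63, 8), 270), -1) = Pow(Rational(2097, 8), -1) = Rational(8, 2097)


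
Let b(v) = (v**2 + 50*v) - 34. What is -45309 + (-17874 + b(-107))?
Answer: -57118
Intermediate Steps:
b(v) = -34 + v**2 + 50*v
-45309 + (-17874 + b(-107)) = -45309 + (-17874 + (-34 + (-107)**2 + 50*(-107))) = -45309 + (-17874 + (-34 + 11449 - 5350)) = -45309 + (-17874 + 6065) = -45309 - 11809 = -57118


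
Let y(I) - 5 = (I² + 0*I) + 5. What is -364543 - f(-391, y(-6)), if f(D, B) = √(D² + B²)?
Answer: -364543 - 23*√293 ≈ -3.6494e+5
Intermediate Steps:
y(I) = 10 + I² (y(I) = 5 + ((I² + 0*I) + 5) = 5 + ((I² + 0) + 5) = 5 + (I² + 5) = 5 + (5 + I²) = 10 + I²)
f(D, B) = √(B² + D²)
-364543 - f(-391, y(-6)) = -364543 - √((10 + (-6)²)² + (-391)²) = -364543 - √((10 + 36)² + 152881) = -364543 - √(46² + 152881) = -364543 - √(2116 + 152881) = -364543 - √154997 = -364543 - 23*√293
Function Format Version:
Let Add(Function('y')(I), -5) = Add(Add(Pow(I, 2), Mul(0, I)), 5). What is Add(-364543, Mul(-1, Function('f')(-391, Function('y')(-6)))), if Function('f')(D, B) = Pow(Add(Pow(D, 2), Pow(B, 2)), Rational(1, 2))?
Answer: Add(-364543, Mul(-23, Pow(293, Rational(1, 2)))) ≈ -3.6494e+5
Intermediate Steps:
Function('y')(I) = Add(10, Pow(I, 2)) (Function('y')(I) = Add(5, Add(Add(Pow(I, 2), Mul(0, I)), 5)) = Add(5, Add(Add(Pow(I, 2), 0), 5)) = Add(5, Add(Pow(I, 2), 5)) = Add(5, Add(5, Pow(I, 2))) = Add(10, Pow(I, 2)))
Function('f')(D, B) = Pow(Add(Pow(B, 2), Pow(D, 2)), Rational(1, 2))
Add(-364543, Mul(-1, Function('f')(-391, Function('y')(-6)))) = Add(-364543, Mul(-1, Pow(Add(Pow(Add(10, Pow(-6, 2)), 2), Pow(-391, 2)), Rational(1, 2)))) = Add(-364543, Mul(-1, Pow(Add(Pow(Add(10, 36), 2), 152881), Rational(1, 2)))) = Add(-364543, Mul(-1, Pow(Add(Pow(46, 2), 152881), Rational(1, 2)))) = Add(-364543, Mul(-1, Pow(Add(2116, 152881), Rational(1, 2)))) = Add(-364543, Mul(-1, Pow(154997, Rational(1, 2)))) = Add(-364543, Mul(-1, Mul(23, Pow(293, Rational(1, 2))))) = Add(-364543, Mul(-23, Pow(293, Rational(1, 2))))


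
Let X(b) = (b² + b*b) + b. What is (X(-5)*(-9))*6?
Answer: -2430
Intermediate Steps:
X(b) = b + 2*b² (X(b) = (b² + b²) + b = 2*b² + b = b + 2*b²)
(X(-5)*(-9))*6 = (-5*(1 + 2*(-5))*(-9))*6 = (-5*(1 - 10)*(-9))*6 = (-5*(-9)*(-9))*6 = (45*(-9))*6 = -405*6 = -2430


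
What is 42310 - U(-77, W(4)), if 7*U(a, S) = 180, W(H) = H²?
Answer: 295990/7 ≈ 42284.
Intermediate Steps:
U(a, S) = 180/7 (U(a, S) = (⅐)*180 = 180/7)
42310 - U(-77, W(4)) = 42310 - 1*180/7 = 42310 - 180/7 = 295990/7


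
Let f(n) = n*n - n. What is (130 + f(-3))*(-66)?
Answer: -9372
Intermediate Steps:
f(n) = n² - n
(130 + f(-3))*(-66) = (130 - 3*(-1 - 3))*(-66) = (130 - 3*(-4))*(-66) = (130 + 12)*(-66) = 142*(-66) = -9372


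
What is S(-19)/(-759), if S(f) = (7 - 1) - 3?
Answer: -1/253 ≈ -0.0039526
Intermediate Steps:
S(f) = 3 (S(f) = 6 - 3 = 3)
S(-19)/(-759) = 3/(-759) = 3*(-1/759) = -1/253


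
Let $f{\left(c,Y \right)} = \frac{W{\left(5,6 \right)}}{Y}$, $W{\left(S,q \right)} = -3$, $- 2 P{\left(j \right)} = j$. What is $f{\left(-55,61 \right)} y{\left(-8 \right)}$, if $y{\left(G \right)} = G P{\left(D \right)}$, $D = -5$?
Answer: $\frac{60}{61} \approx 0.98361$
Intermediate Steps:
$P{\left(j \right)} = - \frac{j}{2}$
$y{\left(G \right)} = \frac{5 G}{2}$ ($y{\left(G \right)} = G \left(\left(- \frac{1}{2}\right) \left(-5\right)\right) = G \frac{5}{2} = \frac{5 G}{2}$)
$f{\left(c,Y \right)} = - \frac{3}{Y}$
$f{\left(-55,61 \right)} y{\left(-8 \right)} = - \frac{3}{61} \cdot \frac{5}{2} \left(-8\right) = \left(-3\right) \frac{1}{61} \left(-20\right) = \left(- \frac{3}{61}\right) \left(-20\right) = \frac{60}{61}$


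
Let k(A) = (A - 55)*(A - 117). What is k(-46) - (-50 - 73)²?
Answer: 1334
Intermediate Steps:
k(A) = (-117 + A)*(-55 + A) (k(A) = (-55 + A)*(-117 + A) = (-117 + A)*(-55 + A))
k(-46) - (-50 - 73)² = (6435 + (-46)² - 172*(-46)) - (-50 - 73)² = (6435 + 2116 + 7912) - 1*(-123)² = 16463 - 1*15129 = 16463 - 15129 = 1334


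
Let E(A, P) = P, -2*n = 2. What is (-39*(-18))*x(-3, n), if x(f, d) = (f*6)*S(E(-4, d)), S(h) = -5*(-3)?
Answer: -189540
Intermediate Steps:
n = -1 (n = -½*2 = -1)
S(h) = 15
x(f, d) = 90*f (x(f, d) = (f*6)*15 = (6*f)*15 = 90*f)
(-39*(-18))*x(-3, n) = (-39*(-18))*(90*(-3)) = 702*(-270) = -189540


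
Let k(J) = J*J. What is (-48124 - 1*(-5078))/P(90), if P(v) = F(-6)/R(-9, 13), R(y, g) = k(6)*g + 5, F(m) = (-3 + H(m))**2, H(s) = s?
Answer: -20360758/81 ≈ -2.5137e+5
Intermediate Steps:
k(J) = J**2
F(m) = (-3 + m)**2
R(y, g) = 5 + 36*g (R(y, g) = 6**2*g + 5 = 36*g + 5 = 5 + 36*g)
P(v) = 81/473 (P(v) = (-3 - 6)**2/(5 + 36*13) = (-9)**2/(5 + 468) = 81/473)
(-48124 - 1*(-5078))/P(90) = (-48124 - 1*(-5078))/(81/473) = (-48124 + 5078)*(473/81) = -43046*473/81 = -20360758/81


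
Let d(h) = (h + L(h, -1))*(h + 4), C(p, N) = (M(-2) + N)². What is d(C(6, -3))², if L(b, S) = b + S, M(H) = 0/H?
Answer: 48841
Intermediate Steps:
M(H) = 0
L(b, S) = S + b
C(p, N) = N² (C(p, N) = (0 + N)² = N²)
d(h) = (-1 + 2*h)*(4 + h) (d(h) = (h + (-1 + h))*(h + 4) = (-1 + 2*h)*(4 + h))
d(C(6, -3))² = (-4 + 2*((-3)²)² + 7*(-3)²)² = (-4 + 2*9² + 7*9)² = (-4 + 2*81 + 63)² = (-4 + 162 + 63)² = 221² = 48841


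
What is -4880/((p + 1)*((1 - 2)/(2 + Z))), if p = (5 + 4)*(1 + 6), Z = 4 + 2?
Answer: 610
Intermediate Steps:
Z = 6
p = 63 (p = 9*7 = 63)
-4880/((p + 1)*((1 - 2)/(2 + Z))) = -4880/((63 + 1)*((1 - 2)/(2 + 6))) = -4880/(64*(-1/8)) = -4880/(64*(-1*⅛)) = -4880/(64*(-⅛)) = -4880/(-8) = -4880*(-1)/8 = -80*(-61/8) = 610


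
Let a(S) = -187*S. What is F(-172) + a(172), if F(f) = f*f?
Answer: -2580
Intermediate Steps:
F(f) = f²
F(-172) + a(172) = (-172)² - 187*172 = 29584 - 32164 = -2580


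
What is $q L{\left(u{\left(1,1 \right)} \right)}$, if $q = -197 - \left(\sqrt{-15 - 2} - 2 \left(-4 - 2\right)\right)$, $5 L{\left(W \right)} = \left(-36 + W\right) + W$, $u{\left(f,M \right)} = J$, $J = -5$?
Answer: $\frac{9614}{5} + \frac{46 i \sqrt{17}}{5} \approx 1922.8 + 37.933 i$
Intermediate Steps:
$u{\left(f,M \right)} = -5$
$L{\left(W \right)} = - \frac{36}{5} + \frac{2 W}{5}$ ($L{\left(W \right)} = \frac{\left(-36 + W\right) + W}{5} = \frac{-36 + 2 W}{5} = - \frac{36}{5} + \frac{2 W}{5}$)
$q = -209 - i \sqrt{17}$ ($q = -197 - \left(\sqrt{-17} - 2 \left(-6\right)\right) = -197 - \left(i \sqrt{17} - -12\right) = -197 - \left(i \sqrt{17} + 12\right) = -197 - \left(12 + i \sqrt{17}\right) = -209 - i \sqrt{17} \approx -209.0 - 4.1231 i$)
$q L{\left(u{\left(1,1 \right)} \right)} = \left(-209 - i \sqrt{17}\right) \left(- \frac{36}{5} + \frac{2}{5} \left(-5\right)\right) = \left(-209 - i \sqrt{17}\right) \left(- \frac{36}{5} - 2\right) = \left(-209 - i \sqrt{17}\right) \left(- \frac{46}{5}\right) = \frac{9614}{5} + \frac{46 i \sqrt{17}}{5}$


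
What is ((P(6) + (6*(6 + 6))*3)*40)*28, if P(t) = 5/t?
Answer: 728560/3 ≈ 2.4285e+5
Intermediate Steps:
((P(6) + (6*(6 + 6))*3)*40)*28 = ((5/6 + (6*(6 + 6))*3)*40)*28 = ((5*(⅙) + (6*12)*3)*40)*28 = ((⅚ + 72*3)*40)*28 = ((⅚ + 216)*40)*28 = ((1301/6)*40)*28 = (26020/3)*28 = 728560/3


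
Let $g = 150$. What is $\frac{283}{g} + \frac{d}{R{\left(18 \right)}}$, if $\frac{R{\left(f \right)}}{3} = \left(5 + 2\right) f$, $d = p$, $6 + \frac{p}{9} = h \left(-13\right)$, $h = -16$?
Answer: $\frac{7031}{1050} \approx 6.6962$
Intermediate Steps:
$p = 1818$ ($p = -54 + 9 \left(\left(-16\right) \left(-13\right)\right) = -54 + 9 \cdot 208 = -54 + 1872 = 1818$)
$d = 1818$
$R{\left(f \right)} = 21 f$ ($R{\left(f \right)} = 3 \left(5 + 2\right) f = 3 \cdot 7 f = 21 f$)
$\frac{283}{g} + \frac{d}{R{\left(18 \right)}} = \frac{283}{150} + \frac{1818}{21 \cdot 18} = 283 \cdot \frac{1}{150} + \frac{1818}{378} = \frac{283}{150} + 1818 \cdot \frac{1}{378} = \frac{283}{150} + \frac{101}{21} = \frac{7031}{1050}$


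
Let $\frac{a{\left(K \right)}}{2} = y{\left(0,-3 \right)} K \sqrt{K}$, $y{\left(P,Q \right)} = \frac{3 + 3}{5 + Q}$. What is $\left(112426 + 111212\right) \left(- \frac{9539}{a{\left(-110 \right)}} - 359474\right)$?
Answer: $-80392046412 - \frac{355547147 i \sqrt{110}}{12100} \approx -8.0392 \cdot 10^{10} - 3.0818 \cdot 10^{5} i$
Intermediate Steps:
$y{\left(P,Q \right)} = \frac{6}{5 + Q}$
$a{\left(K \right)} = 6 K^{\frac{3}{2}}$ ($a{\left(K \right)} = 2 \frac{6}{5 - 3} K \sqrt{K} = 2 \cdot \frac{6}{2} K \sqrt{K} = 2 \cdot 6 \cdot \frac{1}{2} K \sqrt{K} = 2 \cdot 3 K \sqrt{K} = 2 \cdot 3 K^{\frac{3}{2}} = 6 K^{\frac{3}{2}}$)
$\left(112426 + 111212\right) \left(- \frac{9539}{a{\left(-110 \right)}} - 359474\right) = \left(112426 + 111212\right) \left(- \frac{9539}{6 \left(-110\right)^{\frac{3}{2}}} - 359474\right) = 223638 \left(- \frac{9539}{6 \left(- 110 i \sqrt{110}\right)} - 359474\right) = 223638 \left(- \frac{9539}{\left(-660\right) i \sqrt{110}} - 359474\right) = 223638 \left(- 9539 \frac{i \sqrt{110}}{72600} - 359474\right) = 223638 \left(- \frac{9539 i \sqrt{110}}{72600} - 359474\right) = 223638 \left(-359474 - \frac{9539 i \sqrt{110}}{72600}\right) = -80392046412 - \frac{355547147 i \sqrt{110}}{12100}$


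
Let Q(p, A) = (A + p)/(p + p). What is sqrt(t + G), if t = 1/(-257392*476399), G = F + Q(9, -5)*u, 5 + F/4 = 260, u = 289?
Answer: sqrt(9170068977366659638398815)/91965968556 ≈ 32.928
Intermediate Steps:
Q(p, A) = (A + p)/(2*p) (Q(p, A) = (A + p)/((2*p)) = (A + p)*(1/(2*p)) = (A + p)/(2*p))
F = 1020 (F = -20 + 4*260 = -20 + 1040 = 1020)
G = 9758/9 (G = 1020 + ((1/2)*(-5 + 9)/9)*289 = 1020 + ((1/2)*(1/9)*4)*289 = 1020 + (2/9)*289 = 1020 + 578/9 = 9758/9 ≈ 1084.2)
t = -1/122621291408 (t = -1/257392*1/476399 = -1/122621291408 ≈ -8.1552e-12)
sqrt(t + G) = sqrt(-1/122621291408 + 9758/9) = sqrt(1196538561559255/1103591622672) = sqrt(9170068977366659638398815)/91965968556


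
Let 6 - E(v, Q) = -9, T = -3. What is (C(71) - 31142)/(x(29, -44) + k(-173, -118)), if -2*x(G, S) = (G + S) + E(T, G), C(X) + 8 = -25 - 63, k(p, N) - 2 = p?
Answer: 31238/171 ≈ 182.68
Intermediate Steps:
k(p, N) = 2 + p
E(v, Q) = 15 (E(v, Q) = 6 - 1*(-9) = 6 + 9 = 15)
C(X) = -96 (C(X) = -8 + (-25 - 63) = -8 - 88 = -96)
x(G, S) = -15/2 - G/2 - S/2 (x(G, S) = -((G + S) + 15)/2 = -(15 + G + S)/2 = -15/2 - G/2 - S/2)
(C(71) - 31142)/(x(29, -44) + k(-173, -118)) = (-96 - 31142)/((-15/2 - ½*29 - ½*(-44)) + (2 - 173)) = -31238/((-15/2 - 29/2 + 22) - 171) = -31238/(0 - 171) = -31238/(-171) = -31238*(-1/171) = 31238/171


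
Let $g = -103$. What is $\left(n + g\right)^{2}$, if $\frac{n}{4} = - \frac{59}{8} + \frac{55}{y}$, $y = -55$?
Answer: $\frac{74529}{4} \approx 18632.0$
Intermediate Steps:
$n = - \frac{67}{2}$ ($n = 4 \left(- \frac{59}{8} + \frac{55}{-55}\right) = 4 \left(\left(-59\right) \frac{1}{8} + 55 \left(- \frac{1}{55}\right)\right) = 4 \left(- \frac{59}{8} - 1\right) = 4 \left(- \frac{67}{8}\right) = - \frac{67}{2} \approx -33.5$)
$\left(n + g\right)^{2} = \left(- \frac{67}{2} - 103\right)^{2} = \left(- \frac{273}{2}\right)^{2} = \frac{74529}{4}$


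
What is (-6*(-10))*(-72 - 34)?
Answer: -6360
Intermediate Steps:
(-6*(-10))*(-72 - 34) = 60*(-106) = -6360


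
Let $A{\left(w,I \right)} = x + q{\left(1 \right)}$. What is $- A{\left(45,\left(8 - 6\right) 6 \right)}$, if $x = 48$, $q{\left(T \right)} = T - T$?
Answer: $-48$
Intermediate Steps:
$q{\left(T \right)} = 0$
$A{\left(w,I \right)} = 48$ ($A{\left(w,I \right)} = 48 + 0 = 48$)
$- A{\left(45,\left(8 - 6\right) 6 \right)} = \left(-1\right) 48 = -48$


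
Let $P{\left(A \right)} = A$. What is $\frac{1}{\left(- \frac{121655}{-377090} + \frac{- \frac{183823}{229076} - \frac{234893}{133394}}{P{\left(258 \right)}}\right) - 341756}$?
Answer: $- \frac{49548368389464728}{16933436694534813605587} \approx -2.9261 \cdot 10^{-6}$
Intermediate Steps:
$\frac{1}{\left(- \frac{121655}{-377090} + \frac{- \frac{183823}{229076} - \frac{234893}{133394}}{P{\left(258 \right)}}\right) - 341756} = \frac{1}{\left(- \frac{121655}{-377090} + \frac{- \frac{183823}{229076} - \frac{234893}{133394}}{258}\right) - 341756} = \frac{1}{\left(\left(-121655\right) \left(- \frac{1}{377090}\right) + \left(\left(-183823\right) \frac{1}{229076} - \frac{234893}{133394}\right) \frac{1}{258}\right) - 341756} = \frac{1}{\left(\frac{24331}{75418} + \left(- \frac{183823}{229076} - \frac{234893}{133394}\right) \frac{1}{258}\right) - 341756} = \frac{1}{\left(\frac{24331}{75418} - \frac{13054872355}{1313966649592}\right) - 341756} = \frac{1}{\frac{15492775093976781}{49548368389464728} - 341756} = \frac{1}{- \frac{16933436694534813605587}{49548368389464728}} = - \frac{49548368389464728}{16933436694534813605587}$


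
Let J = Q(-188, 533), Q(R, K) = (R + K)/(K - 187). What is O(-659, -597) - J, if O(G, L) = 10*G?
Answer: -2280485/346 ≈ -6591.0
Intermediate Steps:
Q(R, K) = (K + R)/(-187 + K)
J = 345/346 (J = (533 - 188)/(-187 + 533) = 345/346 ≈ 0.99711)
O(-659, -597) - J = 10*(-659) - 1*345/346 = -6590 - 345/346 = -2280485/346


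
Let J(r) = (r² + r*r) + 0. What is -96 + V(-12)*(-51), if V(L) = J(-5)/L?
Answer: 233/2 ≈ 116.50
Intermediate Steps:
J(r) = 2*r² (J(r) = (r² + r²) + 0 = 2*r² + 0 = 2*r²)
V(L) = 50/L (V(L) = (2*(-5)²)/L = (2*25)/L = 50/L)
-96 + V(-12)*(-51) = -96 + (50/(-12))*(-51) = -96 + (50*(-1/12))*(-51) = -96 - 25/6*(-51) = -96 + 425/2 = 233/2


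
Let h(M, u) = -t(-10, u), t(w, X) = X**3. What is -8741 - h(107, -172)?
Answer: -5097189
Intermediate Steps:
h(M, u) = -u**3
-8741 - h(107, -172) = -8741 - (-1)*(-172)**3 = -8741 - (-1)*(-5088448) = -8741 - 1*5088448 = -8741 - 5088448 = -5097189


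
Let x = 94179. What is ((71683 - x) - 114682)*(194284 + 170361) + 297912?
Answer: -50020973898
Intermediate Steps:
((71683 - x) - 114682)*(194284 + 170361) + 297912 = ((71683 - 1*94179) - 114682)*(194284 + 170361) + 297912 = ((71683 - 94179) - 114682)*364645 + 297912 = (-22496 - 114682)*364645 + 297912 = -137178*364645 + 297912 = -50021271810 + 297912 = -50020973898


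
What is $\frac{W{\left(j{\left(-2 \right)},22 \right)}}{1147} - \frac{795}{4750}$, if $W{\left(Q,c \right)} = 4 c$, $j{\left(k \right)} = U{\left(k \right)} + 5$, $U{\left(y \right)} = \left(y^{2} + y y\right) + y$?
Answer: $- \frac{98773}{1089650} \approx -0.090647$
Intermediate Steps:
$U{\left(y \right)} = y + 2 y^{2}$ ($U{\left(y \right)} = \left(y^{2} + y^{2}\right) + y = 2 y^{2} + y = y + 2 y^{2}$)
$j{\left(k \right)} = 5 + k \left(1 + 2 k\right)$ ($j{\left(k \right)} = k \left(1 + 2 k\right) + 5 = 5 + k \left(1 + 2 k\right)$)
$\frac{W{\left(j{\left(-2 \right)},22 \right)}}{1147} - \frac{795}{4750} = \frac{4 \cdot 22}{1147} - \frac{795}{4750} = 88 \cdot \frac{1}{1147} - \frac{159}{950} = \frac{88}{1147} - \frac{159}{950} = - \frac{98773}{1089650}$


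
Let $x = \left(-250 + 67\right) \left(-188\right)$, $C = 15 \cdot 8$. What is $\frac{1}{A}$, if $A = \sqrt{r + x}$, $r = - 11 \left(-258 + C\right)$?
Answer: $\frac{\sqrt{35922}}{35922} \approx 0.0052762$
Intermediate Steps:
$C = 120$
$r = 1518$ ($r = - 11 \left(-258 + 120\right) = \left(-11\right) \left(-138\right) = 1518$)
$x = 34404$ ($x = \left(-183\right) \left(-188\right) = 34404$)
$A = \sqrt{35922}$ ($A = \sqrt{1518 + 34404} = \sqrt{35922} \approx 189.53$)
$\frac{1}{A} = \frac{1}{\sqrt{35922}} = \frac{\sqrt{35922}}{35922}$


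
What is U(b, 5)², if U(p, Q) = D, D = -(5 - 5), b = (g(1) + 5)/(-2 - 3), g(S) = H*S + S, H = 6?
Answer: 0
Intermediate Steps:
g(S) = 7*S (g(S) = 6*S + S = 7*S)
b = -12/5 (b = (7*1 + 5)/(-2 - 3) = (7 + 5)/(-5) = 12*(-⅕) = -12/5 ≈ -2.4000)
D = 0 (D = -1*0 = 0)
U(p, Q) = 0
U(b, 5)² = 0² = 0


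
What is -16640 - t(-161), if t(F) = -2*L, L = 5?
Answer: -16630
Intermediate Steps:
t(F) = -10 (t(F) = -2*5 = -10)
-16640 - t(-161) = -16640 - 1*(-10) = -16640 + 10 = -16630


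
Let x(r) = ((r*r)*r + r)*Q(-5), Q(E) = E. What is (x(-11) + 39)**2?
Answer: 45549001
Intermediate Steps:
x(r) = -5*r - 5*r**3 (x(r) = ((r*r)*r + r)*(-5) = (r**2*r + r)*(-5) = (r**3 + r)*(-5) = (r + r**3)*(-5) = -5*r - 5*r**3)
(x(-11) + 39)**2 = (-5*(-11)*(1 + (-11)**2) + 39)**2 = (-5*(-11)*(1 + 121) + 39)**2 = (-5*(-11)*122 + 39)**2 = (6710 + 39)**2 = 6749**2 = 45549001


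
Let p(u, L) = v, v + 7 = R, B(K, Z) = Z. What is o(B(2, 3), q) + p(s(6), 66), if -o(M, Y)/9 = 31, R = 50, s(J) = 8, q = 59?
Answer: -236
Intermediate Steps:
o(M, Y) = -279 (o(M, Y) = -9*31 = -279)
v = 43 (v = -7 + 50 = 43)
p(u, L) = 43
o(B(2, 3), q) + p(s(6), 66) = -279 + 43 = -236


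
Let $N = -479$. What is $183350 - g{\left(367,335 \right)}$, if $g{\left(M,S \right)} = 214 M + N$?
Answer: $105291$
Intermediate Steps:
$g{\left(M,S \right)} = -479 + 214 M$ ($g{\left(M,S \right)} = 214 M - 479 = -479 + 214 M$)
$183350 - g{\left(367,335 \right)} = 183350 - \left(-479 + 214 \cdot 367\right) = 183350 - \left(-479 + 78538\right) = 183350 - 78059 = 105291$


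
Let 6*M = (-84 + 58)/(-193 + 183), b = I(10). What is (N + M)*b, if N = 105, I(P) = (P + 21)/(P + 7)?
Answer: 98053/510 ≈ 192.26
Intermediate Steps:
I(P) = (21 + P)/(7 + P)
b = 31/17 (b = (21 + 10)/(7 + 10) = 31/17 ≈ 1.8235)
M = 13/30 (M = ((-84 + 58)/(-193 + 183))/6 = (-26/(-10))/6 = (-26*(-⅒))/6 = (⅙)*(13/5) = 13/30 ≈ 0.43333)
(N + M)*b = (105 + 13/30)*(31/17) = (3163/30)*(31/17) = 98053/510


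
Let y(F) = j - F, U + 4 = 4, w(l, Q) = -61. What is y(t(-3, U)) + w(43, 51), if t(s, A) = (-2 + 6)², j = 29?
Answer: -48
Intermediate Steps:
U = 0 (U = -4 + 4 = 0)
t(s, A) = 16 (t(s, A) = 4² = 16)
y(F) = 29 - F
y(t(-3, U)) + w(43, 51) = (29 - 1*16) - 61 = (29 - 16) - 61 = 13 - 61 = -48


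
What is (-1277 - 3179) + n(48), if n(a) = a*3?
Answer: -4312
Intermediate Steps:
n(a) = 3*a
(-1277 - 3179) + n(48) = (-1277 - 3179) + 3*48 = -4456 + 144 = -4312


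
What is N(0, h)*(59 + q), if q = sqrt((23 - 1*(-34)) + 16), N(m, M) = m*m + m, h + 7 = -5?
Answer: 0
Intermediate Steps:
h = -12 (h = -7 - 5 = -12)
N(m, M) = m + m**2 (N(m, M) = m**2 + m = m + m**2)
q = sqrt(73) (q = sqrt((23 + 34) + 16) = sqrt(57 + 16) = sqrt(73) ≈ 8.5440)
N(0, h)*(59 + q) = (0*(1 + 0))*(59 + sqrt(73)) = (0*1)*(59 + sqrt(73)) = 0*(59 + sqrt(73)) = 0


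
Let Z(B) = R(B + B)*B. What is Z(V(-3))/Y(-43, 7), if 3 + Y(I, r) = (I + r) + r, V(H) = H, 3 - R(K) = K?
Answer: 27/32 ≈ 0.84375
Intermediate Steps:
R(K) = 3 - K
Y(I, r) = -3 + I + 2*r (Y(I, r) = -3 + ((I + r) + r) = -3 + (I + 2*r) = -3 + I + 2*r)
Z(B) = B*(3 - 2*B) (Z(B) = (3 - (B + B))*B = (3 - 2*B)*B = B*(3 - 2*B))
Z(V(-3))/Y(-43, 7) = (-3*(3 - 2*(-3)))/(-3 - 43 + 2*7) = (-3*(3 + 6))/(-3 - 43 + 14) = -3*9/(-32) = -27*(-1/32) = 27/32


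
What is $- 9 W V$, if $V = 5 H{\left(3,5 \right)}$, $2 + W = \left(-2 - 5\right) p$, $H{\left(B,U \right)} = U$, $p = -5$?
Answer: $-7425$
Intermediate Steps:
$W = 33$ ($W = -2 + \left(-2 - 5\right) \left(-5\right) = -2 - -35 = -2 + 35 = 33$)
$V = 25$ ($V = 5 \cdot 5 = 25$)
$- 9 W V = \left(-9\right) 33 \cdot 25 = \left(-297\right) 25 = -7425$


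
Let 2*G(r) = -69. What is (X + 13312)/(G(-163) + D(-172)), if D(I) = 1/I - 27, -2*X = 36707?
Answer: 867138/10579 ≈ 81.968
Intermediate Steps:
X = -36707/2 (X = -1/2*36707 = -36707/2 ≈ -18354.)
D(I) = -27 + 1/I
G(r) = -69/2 (G(r) = (1/2)*(-69) = -69/2)
(X + 13312)/(G(-163) + D(-172)) = (-36707/2 + 13312)/(-69/2 + (-27 + 1/(-172))) = -10083/(2*(-69/2 + (-27 - 1/172))) = -10083/(2*(-69/2 - 4645/172)) = -10083/(2*(-10579/172)) = -10083/2*(-172/10579) = 867138/10579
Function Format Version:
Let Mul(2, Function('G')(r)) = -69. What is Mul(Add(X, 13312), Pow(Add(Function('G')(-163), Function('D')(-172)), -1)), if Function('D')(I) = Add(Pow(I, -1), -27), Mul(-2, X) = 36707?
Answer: Rational(867138, 10579) ≈ 81.968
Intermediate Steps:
X = Rational(-36707, 2) (X = Mul(Rational(-1, 2), 36707) = Rational(-36707, 2) ≈ -18354.)
Function('D')(I) = Add(-27, Pow(I, -1))
Function('G')(r) = Rational(-69, 2) (Function('G')(r) = Mul(Rational(1, 2), -69) = Rational(-69, 2))
Mul(Add(X, 13312), Pow(Add(Function('G')(-163), Function('D')(-172)), -1)) = Mul(Add(Rational(-36707, 2), 13312), Pow(Add(Rational(-69, 2), Add(-27, Pow(-172, -1))), -1)) = Mul(Rational(-10083, 2), Pow(Add(Rational(-69, 2), Add(-27, Rational(-1, 172))), -1)) = Mul(Rational(-10083, 2), Pow(Add(Rational(-69, 2), Rational(-4645, 172)), -1)) = Mul(Rational(-10083, 2), Pow(Rational(-10579, 172), -1)) = Mul(Rational(-10083, 2), Rational(-172, 10579)) = Rational(867138, 10579)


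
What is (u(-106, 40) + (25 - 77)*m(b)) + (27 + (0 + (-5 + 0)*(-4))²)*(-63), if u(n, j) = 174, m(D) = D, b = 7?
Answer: -27091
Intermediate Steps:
(u(-106, 40) + (25 - 77)*m(b)) + (27 + (0 + (-5 + 0)*(-4))²)*(-63) = (174 + (25 - 77)*7) + (27 + (0 + (-5 + 0)*(-4))²)*(-63) = (174 - 52*7) + (27 + (0 - 5*(-4))²)*(-63) = (174 - 364) + (27 + (0 + 20)²)*(-63) = -190 + (27 + 20²)*(-63) = -190 + (27 + 400)*(-63) = -190 + 427*(-63) = -190 - 26901 = -27091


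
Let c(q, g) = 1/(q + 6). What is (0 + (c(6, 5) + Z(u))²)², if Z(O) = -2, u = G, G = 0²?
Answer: 279841/20736 ≈ 13.495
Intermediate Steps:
c(q, g) = 1/(6 + q)
G = 0
u = 0
(0 + (c(6, 5) + Z(u))²)² = (0 + (1/(6 + 6) - 2)²)² = (0 + (1/12 - 2)²)² = (0 + (-23/12)²)² = (0 + 529/144)² = (529/144)² = 279841/20736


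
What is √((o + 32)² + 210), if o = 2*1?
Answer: √1366 ≈ 36.959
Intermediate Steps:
o = 2
√((o + 32)² + 210) = √((2 + 32)² + 210) = √(34² + 210) = √(1156 + 210) = √1366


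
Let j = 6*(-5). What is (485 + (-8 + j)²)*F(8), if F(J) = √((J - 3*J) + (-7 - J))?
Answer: 1929*I*√31 ≈ 10740.0*I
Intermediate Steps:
j = -30
F(J) = √(-7 - 3*J) (F(J) = √(-2*J + (-7 - J)) = √(-7 - 3*J))
(485 + (-8 + j)²)*F(8) = (485 + (-8 - 30)²)*√(-7 - 3*8) = (485 + (-38)²)*√(-7 - 24) = (485 + 1444)*√(-31) = 1929*(I*√31) = 1929*I*√31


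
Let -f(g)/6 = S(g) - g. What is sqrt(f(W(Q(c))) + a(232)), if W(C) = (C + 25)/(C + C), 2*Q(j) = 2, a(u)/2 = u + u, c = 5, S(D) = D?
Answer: 4*sqrt(58) ≈ 30.463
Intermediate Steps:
a(u) = 4*u (a(u) = 2*(u + u) = 2*(2*u) = 4*u)
Q(j) = 1 (Q(j) = (1/2)*2 = 1)
W(C) = (25 + C)/(2*C) (W(C) = (25 + C)/((2*C)) = (25 + C)*(1/(2*C)) = (25 + C)/(2*C))
f(g) = 0 (f(g) = -6*(g - g) = -6*0 = 0)
sqrt(f(W(Q(c))) + a(232)) = sqrt(0 + 4*232) = sqrt(0 + 928) = sqrt(928) = 4*sqrt(58)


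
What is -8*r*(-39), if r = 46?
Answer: 14352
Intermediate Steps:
-8*r*(-39) = -8*46*(-39) = -368*(-39) = 14352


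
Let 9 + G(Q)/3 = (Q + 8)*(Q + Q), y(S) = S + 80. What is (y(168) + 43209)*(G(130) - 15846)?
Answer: 3987918519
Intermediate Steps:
y(S) = 80 + S
G(Q) = -27 + 6*Q*(8 + Q) (G(Q) = -27 + 3*((Q + 8)*(Q + Q)) = -27 + 3*((8 + Q)*(2*Q)) = -27 + 3*(2*Q*(8 + Q)) = -27 + 6*Q*(8 + Q))
(y(168) + 43209)*(G(130) - 15846) = ((80 + 168) + 43209)*((-27 + 6*130² + 48*130) - 15846) = (248 + 43209)*((-27 + 6*16900 + 6240) - 15846) = 43457*((-27 + 101400 + 6240) - 15846) = 43457*(107613 - 15846) = 43457*91767 = 3987918519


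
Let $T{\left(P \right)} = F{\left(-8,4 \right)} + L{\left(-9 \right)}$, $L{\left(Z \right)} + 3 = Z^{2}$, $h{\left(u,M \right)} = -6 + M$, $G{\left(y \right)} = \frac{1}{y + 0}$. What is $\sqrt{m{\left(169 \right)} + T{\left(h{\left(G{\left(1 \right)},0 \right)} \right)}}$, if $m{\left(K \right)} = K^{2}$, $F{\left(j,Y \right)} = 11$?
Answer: $5 \sqrt{1146} \approx 169.26$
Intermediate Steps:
$G{\left(y \right)} = \frac{1}{y}$
$L{\left(Z \right)} = -3 + Z^{2}$
$T{\left(P \right)} = 89$ ($T{\left(P \right)} = 11 - \left(3 - \left(-9\right)^{2}\right) = 11 + \left(-3 + 81\right) = 11 + 78 = 89$)
$\sqrt{m{\left(169 \right)} + T{\left(h{\left(G{\left(1 \right)},0 \right)} \right)}} = \sqrt{169^{2} + 89} = \sqrt{28561 + 89} = \sqrt{28650} = 5 \sqrt{1146}$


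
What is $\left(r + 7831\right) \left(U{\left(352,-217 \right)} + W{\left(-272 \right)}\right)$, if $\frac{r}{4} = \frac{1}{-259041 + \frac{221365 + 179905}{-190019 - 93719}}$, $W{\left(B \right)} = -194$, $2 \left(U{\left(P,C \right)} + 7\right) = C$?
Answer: $- \frac{44535493312168763}{18375044132} \approx -2.4237 \cdot 10^{6}$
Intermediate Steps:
$U{\left(P,C \right)} = -7 + \frac{C}{2}$
$r = - \frac{141869}{9187522066}$ ($r = \frac{4}{-259041 + \frac{221365 + 179905}{-190019 - 93719}} = \frac{4}{-259041 + \frac{401270}{-283738}} = \frac{4}{-259041 + 401270 \left(- \frac{1}{283738}\right)} = \frac{4}{-259041 - \frac{200635}{141869}} = \frac{4}{- \frac{36750088264}{141869}} = 4 \left(- \frac{141869}{36750088264}\right) = - \frac{141869}{9187522066} \approx -1.5441 \cdot 10^{-5}$)
$\left(r + 7831\right) \left(U{\left(352,-217 \right)} + W{\left(-272 \right)}\right) = \left(- \frac{141869}{9187522066} + 7831\right) \left(\left(-7 + \frac{1}{2} \left(-217\right)\right) - 194\right) = \frac{71947485156977 \left(\left(-7 - \frac{217}{2}\right) - 194\right)}{9187522066} = \frac{71947485156977 \left(- \frac{231}{2} - 194\right)}{9187522066} = \frac{71947485156977}{9187522066} \left(- \frac{619}{2}\right) = - \frac{44535493312168763}{18375044132}$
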